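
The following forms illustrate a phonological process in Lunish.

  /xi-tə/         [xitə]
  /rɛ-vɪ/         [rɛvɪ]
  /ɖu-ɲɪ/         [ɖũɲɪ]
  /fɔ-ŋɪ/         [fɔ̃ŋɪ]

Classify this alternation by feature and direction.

The vowel /u/ surfaces as nasalised [ũ] next to the following nasal /ɲ/ — it has acquired the [+nasal] feature of its neighbour.
The other form shows the same pattern: /ɔ/ → [ɔ̃] before /ŋ/ — each time a vowel is nasalised next to a following nasal.
No change occurs in [xitə], [rɛvɪ] because the vowel at the boundary is adjacent to an oral consonant, not a nasal (/i/ next to /t/; /ɛ/ next to /v/).
Because the conditioning nasal is to the right of the vowel that changes, the process is regressive (anticipatory).

regressive nasality assimilation (vowel nasalisation)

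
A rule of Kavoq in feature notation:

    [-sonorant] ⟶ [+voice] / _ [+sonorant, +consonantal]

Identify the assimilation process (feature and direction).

regressive voicing assimilation

The target ([-sonorant], obstruents) acquires [+voice] next to a sonorant consonant ([+sonorant, +consonantal]) — it takes on the voicing of its neighbour, so the feature that spreads is voicing.
The conditioning segment sits to the right of the focus bar, meaning the trigger follows the segment that changes — regressive assimilation.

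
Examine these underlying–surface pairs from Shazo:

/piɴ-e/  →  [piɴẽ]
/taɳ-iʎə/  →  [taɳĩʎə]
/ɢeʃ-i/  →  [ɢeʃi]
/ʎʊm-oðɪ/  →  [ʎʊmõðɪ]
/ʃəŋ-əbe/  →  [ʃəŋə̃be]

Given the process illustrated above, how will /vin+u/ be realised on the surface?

The data show progressive nasality assimilation (vowel nasalisation): /e/ → [ẽ] after /ɴ/; /i/ → [ĩ] after /ɳ/; /o/ → [õ] after /m/; /ə/ → [ə̃] after /ŋ/ — a vowel is nasalised by an immediately preceding nasal consonant.
No change occurs in [ɢeʃi] because the vowel at the boundary is adjacent to an oral consonant, not a nasal (/i/ next to /ʃ/).
The vowel /u/ is adjacent to the preceding nasal /n/, so it acquires [+nasal] and surfaces as [ũ].

[vinũ]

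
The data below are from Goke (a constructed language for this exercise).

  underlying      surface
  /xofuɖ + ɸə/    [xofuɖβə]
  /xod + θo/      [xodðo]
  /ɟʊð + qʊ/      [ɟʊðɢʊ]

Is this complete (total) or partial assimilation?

Underlying /ɸ/ is realised as [β] next to /ɖ/; /ɖ/ itself does not change.
The change voiceless → voiced matches the voicing of the preceding /ɖ/, identifying this as voicing assimilation.
Place and manner are unchanged, so the assimilation is partial, not total.
The same holds elsewhere in the data: /θ/ → [ð] after /d/ (voiceless → voiced, matching voiced); /q/ → [ɢ] after /ð/ (voiceless → voiced, matching voiced) — only voicing changes, and always toward the preceding segment.

partial assimilation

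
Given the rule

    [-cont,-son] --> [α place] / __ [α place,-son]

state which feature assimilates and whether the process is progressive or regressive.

The rule copies the place features (abbreviated [place]) from the environment onto the target, so the assimilating feature is place.
Since the environment is written after the underscore, the trigger follows the target; the direction is regressive.

regressive place assimilation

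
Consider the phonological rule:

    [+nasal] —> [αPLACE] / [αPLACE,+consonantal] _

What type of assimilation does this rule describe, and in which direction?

progressive place assimilation

The rule copies the place features (abbreviated [PLACE]) from the environment onto the target, so the assimilating feature is place.
Since the environment is written before the underscore, the trigger precedes the target; the direction is progressive.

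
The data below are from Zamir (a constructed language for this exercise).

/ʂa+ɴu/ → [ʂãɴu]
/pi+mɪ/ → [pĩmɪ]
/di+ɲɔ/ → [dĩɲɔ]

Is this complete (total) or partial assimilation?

partial assimilation

The vowel /a/ surfaces as nasalised [ã] next to the following nasal /ɴ/ — it has acquired the [+nasal] feature of its neighbour.
The other forms show the same pattern: /i/ → [ĩ] before /m/; /i/ → [ĩ] before /ɲ/ — each time a vowel is nasalised next to a following nasal.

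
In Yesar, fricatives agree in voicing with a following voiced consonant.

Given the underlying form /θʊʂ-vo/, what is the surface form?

The rule targets /ʂ/ (voiceless retroflex fricative), which sits before the trigger /v/ (voiced).
A voiced retroflex fricative is [ʐ], so the surface segment is [ʐ].

[θʊʐvo]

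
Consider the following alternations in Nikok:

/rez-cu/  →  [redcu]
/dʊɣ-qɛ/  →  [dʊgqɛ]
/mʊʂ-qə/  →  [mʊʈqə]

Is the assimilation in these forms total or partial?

Comparing underlying and surface forms, /z/ → [d] is the alternation; the neighbouring /c/ is constant.
The change fricative → stop matches the manner of the following /c/, identifying this as manner assimilation.
Place and voice are unchanged, so the assimilation is partial, not total.
The same holds elsewhere in the data: /ɣ/ → [g] before /q/ (fricative → stop, matching a stop); /ʂ/ → [ʈ] before /q/ (fricative → stop, matching a stop) — only manner changes, and always toward the following segment.

partial assimilation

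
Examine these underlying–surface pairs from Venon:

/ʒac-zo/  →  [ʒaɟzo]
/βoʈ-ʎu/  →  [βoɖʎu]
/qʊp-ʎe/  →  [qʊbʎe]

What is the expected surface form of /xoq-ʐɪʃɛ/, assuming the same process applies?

[xoɢʐɪʃɛ]

The data show regressive voicing assimilation: /c/ → [ɟ] before /z/; /ʈ/ → [ɖ] before /ʎ/; /p/ → [b] before /ʎ/. In each pair only voicing changes, matching the following consonant, while place and manner stay constant.
/q/ is a voiceless uvular stop. The following trigger /ʐ/ is voiced, so /q/ must become voiced as well.
The voiced uvular stop is [ɢ], so /q/ → [ɢ].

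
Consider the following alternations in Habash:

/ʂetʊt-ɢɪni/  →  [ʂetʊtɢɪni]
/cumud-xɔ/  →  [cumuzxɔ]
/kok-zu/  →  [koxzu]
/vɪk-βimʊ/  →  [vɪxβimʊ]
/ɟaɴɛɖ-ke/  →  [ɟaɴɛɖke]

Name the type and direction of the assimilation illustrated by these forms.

Comparing underlying and surface forms, /d/ → [z] is the alternation; the neighbouring /x/ is constant.
The change stop → fricative matches the manner of the following /x/, identifying this as manner assimilation.
Place and voice are unchanged, so the assimilation is partial, not total.
The other alternating forms pattern the same way: /k/ → [x] before /z/ (stop → fricative, matching a fricative); /k/ → [x] before /β/ (stop → fricative, matching a fricative) — only manner changes, and always toward the following segment.
No alternation appears in [ʂetʊtɢɪni], [ɟaɴɛɖke]: there the adjacent consonants already agree in manner (/t/ and /ɢ/ are both stops; /ɖ/ and /k/ are both stops), so these forms are consistent with the same rule.
The trigger is the following segment, so the direction is regressive (anticipatory).

regressive manner assimilation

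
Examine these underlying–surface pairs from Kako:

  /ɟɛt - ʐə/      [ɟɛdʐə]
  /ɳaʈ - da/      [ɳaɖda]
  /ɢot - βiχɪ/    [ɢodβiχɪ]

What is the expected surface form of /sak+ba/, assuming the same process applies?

The data show regressive voicing assimilation: /t/ → [d] before /ʐ/; /ʈ/ → [ɖ] before /d/; /t/ → [d] before /β/. In each pair only voicing changes, matching the following consonant, while place and manner stay constant.
/k/ is a voiceless velar stop. The following trigger /b/ is voiced, so /k/ must become voiced as well.
A voiced velar stop is [g], so the surface segment is [g].

[sagba]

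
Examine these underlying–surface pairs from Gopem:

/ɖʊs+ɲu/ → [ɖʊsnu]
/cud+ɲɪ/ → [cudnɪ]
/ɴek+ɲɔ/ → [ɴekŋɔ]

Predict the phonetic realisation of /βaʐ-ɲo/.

[βaʐɳo]

The data show progressive place assimilation: /ɲ/ → [n] after /s/; /ɲ/ → [n] after /d/; /ɲ/ → [ŋ] after /k/. In each pair only place changes, matching the preceding consonant, while manner and voice stay constant.
The rule targets /ɲ/ (voiced palatal nasal), which sits after the trigger /ʐ/ (retroflex).
A voiced retroflex nasal is [ɳ], so the surface segment is [ɳ].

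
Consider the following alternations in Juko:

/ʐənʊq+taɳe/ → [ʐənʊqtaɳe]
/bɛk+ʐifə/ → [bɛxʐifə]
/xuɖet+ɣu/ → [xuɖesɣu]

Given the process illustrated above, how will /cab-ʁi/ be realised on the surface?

The data show regressive manner assimilation: /k/ → [x] before /ʐ/; /t/ → [s] before /ɣ/. In each pair only manner changes, matching the following consonant, while place and voice stay constant.
Nothing changes in [ʐənʊqtaɳe]: there the adjacent consonants already agree in manner (/q/ and /t/ are both stops), so this form is consistent with the same rule.
The rule targets /b/ (voiced bilabial stop), which sits before the trigger /ʁ/ (fricative).
A voiced bilabial fricative is [β], so the surface segment is [β].

[caβʁi]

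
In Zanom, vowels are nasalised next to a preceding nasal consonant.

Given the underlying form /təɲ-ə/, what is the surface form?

The vowel /ə/ is adjacent to the preceding nasal /ɲ/, so it acquires [+nasal] and surfaces as [ə̃].

[təɲə̃]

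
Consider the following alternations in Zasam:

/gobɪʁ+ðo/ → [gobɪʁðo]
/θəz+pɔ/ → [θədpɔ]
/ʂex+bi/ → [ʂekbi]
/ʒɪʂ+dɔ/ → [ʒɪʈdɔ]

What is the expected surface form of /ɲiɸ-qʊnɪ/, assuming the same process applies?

The data show regressive manner assimilation: /z/ → [d] before /p/; /x/ → [k] before /b/; /ʂ/ → [ʈ] before /d/. In each pair only manner changes, matching the following consonant, while place and voice stay constant.
Nothing changes in [gobɪʁðo]: there the adjacent consonants already agree in manner (/ʁ/ and /ð/ are both fricatives), so this form is consistent with the same rule.
/ɸ/ is a voiceless bilabial fricative. The following trigger /q/ is a stop, so /ɸ/ must become a stop as well.
The voiceless bilabial stop is [p], so /ɸ/ → [p].

[ɲipqʊnɪ]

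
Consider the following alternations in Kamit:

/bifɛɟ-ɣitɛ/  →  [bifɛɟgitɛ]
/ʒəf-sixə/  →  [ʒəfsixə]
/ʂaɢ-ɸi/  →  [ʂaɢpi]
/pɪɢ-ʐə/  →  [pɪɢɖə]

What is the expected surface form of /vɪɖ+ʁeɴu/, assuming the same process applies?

[vɪɖɢeɴu]

The data show progressive manner assimilation: /ɣ/ → [g] after /ɟ/; /ɸ/ → [p] after /ɢ/; /ʐ/ → [ɖ] after /ɢ/. In each pair only manner changes, matching the preceding consonant, while place and voice stay constant.
No alternation appears in [ʒəfsixə]: there the adjacent consonants already agree in manner (/s/ and /f/ are both fricatives), so this form is consistent with the same rule.
The rule targets /ʁ/ (voiced uvular fricative), which sits after the trigger /ɖ/ (stop).
The voiced uvular stop is [ɢ], so /ʁ/ → [ɢ].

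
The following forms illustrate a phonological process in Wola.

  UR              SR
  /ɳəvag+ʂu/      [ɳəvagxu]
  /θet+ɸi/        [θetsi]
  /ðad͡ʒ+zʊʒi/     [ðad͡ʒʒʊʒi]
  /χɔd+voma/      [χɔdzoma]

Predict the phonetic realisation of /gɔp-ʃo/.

[gɔpɸo]

The data show progressive place assimilation: /ʂ/ → [x] after /g/; /ɸ/ → [s] after /t/; /z/ → [ʒ] after /d͡ʒ/; /v/ → [z] after /d/. In each pair only place changes, matching the preceding consonant, while manner and voice stay constant.
/ʃ/ is a voiceless postalveolar fricative. The preceding trigger /p/ is bilabial, so /ʃ/ must become bilabial as well.
Changing only its place to bilabial gives [ɸ] — the voiceless bilabial fricative.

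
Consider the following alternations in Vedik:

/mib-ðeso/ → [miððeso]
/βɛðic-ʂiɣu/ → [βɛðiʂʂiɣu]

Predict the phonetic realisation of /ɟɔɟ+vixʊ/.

The data show regressive total assimilation (/b/ → [ð] before /ð/; /c/ → [ʂ] before /ʂ/): in every case the target segment becomes identical to its following neighbour, copying more than a single feature.
/ɟ/ is the segment targeted by the rule; it sits immediately before /v/, so it assimilates completely and surfaces as [v].

[ɟɔvvixʊ]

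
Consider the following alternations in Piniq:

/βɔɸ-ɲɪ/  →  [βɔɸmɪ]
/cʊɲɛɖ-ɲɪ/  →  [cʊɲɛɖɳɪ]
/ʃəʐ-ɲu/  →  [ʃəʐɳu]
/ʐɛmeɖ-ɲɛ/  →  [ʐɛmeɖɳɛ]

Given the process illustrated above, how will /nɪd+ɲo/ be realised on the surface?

[nɪdno]

The data show progressive place assimilation: /ɲ/ → [m] after /ɸ/; /ɲ/ → [ɳ] after /ɖ/; /ɲ/ → [ɳ] after /ʐ/. In each pair only place changes, matching the preceding consonant, while manner and voice stay constant.
The rule targets /ɲ/ (voiced palatal nasal), which sits after the trigger /d/ (alveolar).
Changing only its place to alveolar gives [n] — the voiced alveolar nasal.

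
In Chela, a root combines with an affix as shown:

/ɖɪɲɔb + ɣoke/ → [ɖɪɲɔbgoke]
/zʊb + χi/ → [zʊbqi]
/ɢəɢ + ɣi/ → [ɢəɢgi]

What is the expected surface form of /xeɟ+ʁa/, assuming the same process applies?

The data show progressive manner assimilation: /ɣ/ → [g] after /b/; /χ/ → [q] after /b/; /ɣ/ → [g] after /ɢ/. In each pair only manner changes, matching the preceding consonant, while place and voice stay constant.
/ʁ/ is a voiced uvular fricative. The preceding trigger /ɟ/ is a stop, so /ʁ/ must become a stop as well.
Changing only its manner to stop gives [ɢ] — the voiced uvular stop.

[xeɟɢa]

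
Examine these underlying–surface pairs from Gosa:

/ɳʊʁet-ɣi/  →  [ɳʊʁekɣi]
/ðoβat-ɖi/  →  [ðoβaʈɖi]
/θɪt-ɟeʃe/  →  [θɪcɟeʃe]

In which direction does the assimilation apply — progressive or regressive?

Comparing underlying and surface forms, /t/ → [k] is the alternation; the neighbouring /ɣ/ is constant.
/t/ is alveolar while /ɣ/ is velar; the output [k] is velar, matching the trigger — so the feature that spreads is place.
Checking the remaining alternations: /t/ → [ʈ] before /ɖ/ (alveolar → retroflex, matching retroflex); /t/ → [c] before /ɟ/ (alveolar → palatal, matching palatal) — only place changes, and always toward the following segment.
The trigger is the following segment, so the direction is regressive (anticipatory).

regressive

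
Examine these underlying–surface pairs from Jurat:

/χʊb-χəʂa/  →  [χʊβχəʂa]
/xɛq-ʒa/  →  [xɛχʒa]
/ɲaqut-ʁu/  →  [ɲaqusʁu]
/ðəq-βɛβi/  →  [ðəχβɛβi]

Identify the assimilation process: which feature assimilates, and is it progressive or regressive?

regressive manner assimilation

Underlying /b/ is realised as [β] next to /χ/; /χ/ itself does not change.
The change stop → fricative matches the manner of the following /χ/, identifying this as manner assimilation.
Place and voice are unchanged, so the assimilation is partial, not total.
Checking the remaining alternations: /q/ → [χ] before /ʒ/ (stop → fricative, matching a fricative); /t/ → [s] before /ʁ/ (stop → fricative, matching a fricative); /q/ → [χ] before /β/ (stop → fricative, matching a fricative) — only manner changes, and always toward the following segment.
The trigger is the following segment, so the direction is regressive (anticipatory).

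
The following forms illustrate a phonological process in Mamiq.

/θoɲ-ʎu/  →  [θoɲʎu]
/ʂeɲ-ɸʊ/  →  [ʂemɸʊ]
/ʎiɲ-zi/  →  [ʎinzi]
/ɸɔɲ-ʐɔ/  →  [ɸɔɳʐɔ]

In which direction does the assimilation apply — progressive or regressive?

Comparing underlying and surface forms, /ɲ/ → [m] is the alternation; the neighbouring /ɸ/ is constant.
/ɲ/ is palatal while /ɸ/ is bilabial; the output [m] is bilabial, matching the trigger — so the feature that spreads is place.
The same holds elsewhere in the data: /ɲ/ → [n] before /z/ (palatal → alveolar, matching alveolar); /ɲ/ → [ɳ] before /ʐ/ (palatal → retroflex, matching retroflex) — only place changes, and always toward the following segment.
Nothing changes in [θoɲʎu]: there the adjacent consonants already agree in place (/ɲ/ and /ʎ/ are both palatal), so this form is consistent with the same rule.
The trigger is the following segment, so the direction is regressive (anticipatory).

regressive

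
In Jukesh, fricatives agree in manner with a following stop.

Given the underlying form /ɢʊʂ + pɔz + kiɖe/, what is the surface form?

/ʂ/ is a voiceless retroflex fricative. The following trigger /p/ is a stop, so /ʂ/ must become a stop as well.
A voiceless retroflex stop is [ʈ], so the surface segment is [ʈ].
At the second juncture, /z/ likewise becomes [d] adjacent to /k/.

[ɢʊʈpɔdkiɖe]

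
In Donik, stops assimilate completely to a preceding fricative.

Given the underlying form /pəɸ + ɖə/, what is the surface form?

/ɖ/ is the segment targeted by the rule; it sits immediately after /ɸ/, so it assimilates completely and surfaces as [ɸ].

[pəɸɸə]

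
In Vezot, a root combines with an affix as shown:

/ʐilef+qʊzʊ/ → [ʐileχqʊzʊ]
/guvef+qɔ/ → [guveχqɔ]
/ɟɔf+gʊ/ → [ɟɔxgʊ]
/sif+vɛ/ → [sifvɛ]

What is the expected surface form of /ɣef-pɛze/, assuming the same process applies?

The data show regressive place assimilation: /f/ → [χ] before /q/; /f/ → [x] before /g/. In each pair only place changes, matching the following consonant, while manner and voice stay constant.
Nothing changes in [sifvɛ]: there the adjacent consonants already agree in place (/f/ and /v/ are both labiodental), so this form is consistent with the same rule.
/f/ is a voiceless labiodental fricative. The following trigger /p/ is bilabial, so /f/ must become bilabial as well.
The voiceless bilabial fricative is [ɸ], so /f/ → [ɸ].

[ɣeɸpɛze]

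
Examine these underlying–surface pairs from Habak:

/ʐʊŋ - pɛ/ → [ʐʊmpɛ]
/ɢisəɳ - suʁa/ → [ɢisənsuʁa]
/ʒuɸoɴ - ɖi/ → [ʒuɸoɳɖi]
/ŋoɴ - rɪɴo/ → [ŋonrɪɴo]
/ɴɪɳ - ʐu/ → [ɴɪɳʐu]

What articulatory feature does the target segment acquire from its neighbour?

Comparing underlying and surface forms, /ŋ/ → [m] is the alternation; the neighbouring /p/ is constant.
The change velar → bilabial matches the place of the following /p/, identifying this as place assimilation.
Checking the remaining alternations: /ɳ/ → [n] before /s/ (retroflex → alveolar, matching alveolar); /ɴ/ → [ɳ] before /ɖ/ (uvular → retroflex, matching retroflex); /ɴ/ → [n] before /r/ (uvular → alveolar, matching alveolar) — only place changes, and always toward the following segment.
Nothing changes in [ɴɪɳʐu]: there the adjacent consonants already agree in place (/ɳ/ and /ʐ/ are both retroflex), so this form is consistent with the same rule.

place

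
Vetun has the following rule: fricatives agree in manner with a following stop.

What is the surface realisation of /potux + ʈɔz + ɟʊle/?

[potukʈɔdɟʊle]

/x/ is a voiceless velar fricative. The following trigger /ʈ/ is a stop, so /x/ must become a stop as well.
A voiceless velar stop is [k], so the surface segment is [k].
The same rule applies at the second boundary: /z/ → [d] next to /ɟ/.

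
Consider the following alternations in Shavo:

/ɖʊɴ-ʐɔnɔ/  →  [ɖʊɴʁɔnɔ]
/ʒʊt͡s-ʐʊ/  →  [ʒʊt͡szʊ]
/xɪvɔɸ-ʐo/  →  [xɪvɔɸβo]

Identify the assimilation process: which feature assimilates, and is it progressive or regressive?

Comparing underlying and surface forms, /ʐ/ → [ʁ] is the alternation; the neighbouring /ɴ/ is constant.
The change retroflex → uvular matches the place of the preceding /ɴ/, identifying this as place assimilation.
Manner and voice are unchanged, so the assimilation is partial, not total.
Checking the remaining alternations: /ʐ/ → [z] after /t͡s/ (retroflex → alveolar, matching alveolar); /ʐ/ → [β] after /ɸ/ (retroflex → bilabial, matching bilabial) — only place changes, and always toward the preceding segment.
Since the segment that changes follows the conditioning segment, the assimilation is progressive.

progressive place assimilation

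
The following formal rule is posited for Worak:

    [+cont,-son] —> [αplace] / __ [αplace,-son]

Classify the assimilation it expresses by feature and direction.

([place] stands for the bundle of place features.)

The rule copies the place features (abbreviated [place]) from the environment onto the target, so the assimilating feature is place.
The conditioning segment sits to the right of the focus bar, meaning the trigger follows the segment that changes — regressive assimilation.

regressive place assimilation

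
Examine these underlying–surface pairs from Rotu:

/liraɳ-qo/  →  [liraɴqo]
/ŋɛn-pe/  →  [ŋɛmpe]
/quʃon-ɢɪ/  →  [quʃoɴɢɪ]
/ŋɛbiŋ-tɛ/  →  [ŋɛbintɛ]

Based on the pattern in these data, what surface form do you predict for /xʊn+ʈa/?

The data show regressive place assimilation: /ɳ/ → [ɴ] before /q/; /n/ → [m] before /p/; /n/ → [ɴ] before /ɢ/; /ŋ/ → [n] before /t/. In each pair only place changes, matching the following consonant, while manner and voice stay constant.
The rule targets /n/ (voiced alveolar nasal), which sits before the trigger /ʈ/ (retroflex).
The voiced retroflex nasal is [ɳ], so /n/ → [ɳ].

[xʊɳʈa]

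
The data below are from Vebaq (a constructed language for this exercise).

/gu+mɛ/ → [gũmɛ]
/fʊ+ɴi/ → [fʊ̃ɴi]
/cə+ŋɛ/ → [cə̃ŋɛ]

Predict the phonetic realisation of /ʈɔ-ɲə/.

The data show regressive nasality assimilation (vowel nasalisation): /u/ → [ũ] before /m/; /ʊ/ → [ʊ̃] before /ɴ/; /ə/ → [ə̃] before /ŋ/ — a vowel is nasalised by an immediately following nasal consonant.
/ɔ/ sits next to the nasal /ɲ/ and is therefore nasalised to [ɔ̃].

[ʈɔ̃ɲə]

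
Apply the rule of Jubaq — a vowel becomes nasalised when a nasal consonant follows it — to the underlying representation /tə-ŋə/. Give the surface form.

[tə̃ŋə]

/ə/ sits next to the nasal /ŋ/ and is therefore nasalised to [ə̃].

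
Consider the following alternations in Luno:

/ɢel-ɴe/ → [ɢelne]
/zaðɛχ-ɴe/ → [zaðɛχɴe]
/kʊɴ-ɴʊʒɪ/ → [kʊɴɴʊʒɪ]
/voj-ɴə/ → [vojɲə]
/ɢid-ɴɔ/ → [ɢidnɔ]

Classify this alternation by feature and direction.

progressive place assimilation

Comparing underlying and surface forms, /ɴ/ → [n] is the alternation; the neighbouring /l/ is constant.
The change uvular → alveolar matches the place of the preceding /l/, identifying this as place assimilation.
Manner and voice are unchanged, so the assimilation is partial, not total.
The same holds elsewhere in the data: /ɴ/ → [ɲ] after /j/ (uvular → palatal, matching palatal); /ɴ/ → [n] after /d/ (uvular → alveolar, matching alveolar) — only place changes, and always toward the preceding segment.
No alternation appears in [zaðɛχɴe], [kʊɴɴʊʒɪ]: there the adjacent consonants already agree in place (/ɴ/ and /χ/ are both uvular; /ɴ/ and /ɴ/ are both uvular), so these forms are consistent with the same rule.
The trigger is the preceding segment, so the direction is progressive (perseverative).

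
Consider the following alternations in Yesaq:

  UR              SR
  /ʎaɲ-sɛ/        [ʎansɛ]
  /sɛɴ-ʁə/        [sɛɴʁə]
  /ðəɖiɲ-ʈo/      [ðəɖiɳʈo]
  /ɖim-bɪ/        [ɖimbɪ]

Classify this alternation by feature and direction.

regressive place assimilation

Underlying /ɲ/ is realised as [n] next to /s/; /s/ itself does not change.
The change palatal → alveolar matches the place of the following /s/, identifying this as place assimilation.
Manner and voice are unchanged, so the assimilation is partial, not total.
The other alternating form patterns the same way: /ɲ/ → [ɳ] before /ʈ/ (palatal → retroflex, matching retroflex) — only place changes, and always toward the following segment.
No alternation appears in [sɛɴʁə], [ɖimbɪ]: there the adjacent consonants already agree in place (/ɴ/ and /ʁ/ are both uvular; /m/ and /b/ are both bilabial), so these forms are consistent with the same rule.
Since the segment that changes precedes the conditioning segment, the assimilation is regressive.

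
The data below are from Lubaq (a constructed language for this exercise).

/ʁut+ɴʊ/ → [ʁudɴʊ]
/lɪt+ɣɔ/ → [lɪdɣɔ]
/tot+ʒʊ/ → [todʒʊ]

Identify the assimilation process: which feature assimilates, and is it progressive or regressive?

The segment that alternates is /t/, which surfaces as [d] when adjacent to /ɴ/.
/t/ is voiceless while /ɴ/ is voiced; the output [d] is voiced, matching the trigger — so the feature that spreads is voicing.
Place and manner are unchanged, so the assimilation is partial, not total.
Checking the remaining alternations: /t/ → [d] before /ɣ/ (voiceless → voiced, matching voiced); /t/ → [d] before /ʒ/ (voiceless → voiced, matching voiced) — only voicing changes, and always toward the following segment.
Since the segment that changes precedes the conditioning segment, the assimilation is regressive.

regressive voicing assimilation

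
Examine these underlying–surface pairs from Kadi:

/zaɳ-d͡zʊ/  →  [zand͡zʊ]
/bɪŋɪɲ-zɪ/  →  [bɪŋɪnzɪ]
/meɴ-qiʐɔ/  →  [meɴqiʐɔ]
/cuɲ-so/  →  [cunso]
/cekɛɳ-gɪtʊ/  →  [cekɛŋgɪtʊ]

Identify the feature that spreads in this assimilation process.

place

Comparing underlying and surface forms, /ɳ/ → [n] is the alternation; the neighbouring /d͡z/ is constant.
The change retroflex → alveolar matches the place of the following /d͡z/, identifying this as place assimilation.
The other alternating forms pattern the same way: /ɲ/ → [n] before /z/ (palatal → alveolar, matching alveolar); /ɲ/ → [n] before /s/ (palatal → alveolar, matching alveolar); /ɳ/ → [ŋ] before /g/ (retroflex → velar, matching velar) — only place changes, and always toward the following segment.
No alternation appears in [meɴqiʐɔ]: there the adjacent consonants already agree in place (/ɴ/ and /q/ are both uvular), so this form is consistent with the same rule.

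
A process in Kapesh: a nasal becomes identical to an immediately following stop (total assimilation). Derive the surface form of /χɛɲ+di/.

[χɛddi]

/ɲ/ is the segment targeted by the rule; it sits immediately before /d/, so it assimilates completely and surfaces as [d].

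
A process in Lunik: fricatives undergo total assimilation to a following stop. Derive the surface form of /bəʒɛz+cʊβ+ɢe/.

/z/ is the segment targeted by the rule; it sits immediately before /c/, so it assimilates completely and surfaces as [c].
The same rule applies at the second boundary: /β/ → [ɢ] next to /ɢ/.

[bəʒɛccʊɢɢe]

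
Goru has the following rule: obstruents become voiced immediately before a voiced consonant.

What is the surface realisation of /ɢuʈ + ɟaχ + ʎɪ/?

The rule targets /ʈ/ (voiceless retroflex stop), which sits before the trigger /ɟ/ (voiced).
A voiced retroflex stop is [ɖ], so the surface segment is [ɖ].
The same rule applies at the second boundary: /χ/ → [ʁ] next to /ʎ/.

[ɢuɖɟaʁʎɪ]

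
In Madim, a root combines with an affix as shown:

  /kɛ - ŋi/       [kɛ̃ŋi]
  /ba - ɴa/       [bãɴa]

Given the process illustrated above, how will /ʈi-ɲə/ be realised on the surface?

[ʈĩɲə]

The data show regressive nasality assimilation (vowel nasalisation): /ɛ/ → [ɛ̃] before /ŋ/; /a/ → [ã] before /ɴ/ — a vowel is nasalised by an immediately following nasal consonant.
The vowel /i/ is adjacent to the following nasal /ɲ/, so it acquires [+nasal] and surfaces as [ĩ].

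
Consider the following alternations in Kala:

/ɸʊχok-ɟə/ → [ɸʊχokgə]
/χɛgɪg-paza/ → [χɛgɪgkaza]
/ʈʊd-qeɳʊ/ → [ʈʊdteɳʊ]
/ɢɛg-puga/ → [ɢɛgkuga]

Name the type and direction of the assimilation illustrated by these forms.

progressive place assimilation

Underlying /ɟ/ is realised as [g] next to /k/; /k/ itself does not change.
The change palatal → velar matches the place of the preceding /k/, identifying this as place assimilation.
Manner and voice are unchanged, so the assimilation is partial, not total.
Checking the remaining alternations: /p/ → [k] after /g/ (bilabial → velar, matching velar); /q/ → [t] after /d/ (uvular → alveolar, matching alveolar) — only place changes, and always toward the preceding segment.
The trigger is the preceding segment, so the direction is progressive (perseverative).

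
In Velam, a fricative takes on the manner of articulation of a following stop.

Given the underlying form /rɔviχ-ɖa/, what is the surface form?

[rɔviqɖa]

/χ/ is a voiceless uvular fricative. The following trigger /ɖ/ is a stop, so /χ/ must become a stop as well.
Changing only its manner to stop gives [q] — the voiceless uvular stop.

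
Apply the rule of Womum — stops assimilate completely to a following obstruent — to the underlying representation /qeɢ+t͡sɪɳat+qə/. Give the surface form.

[qet͡st͡sɪɳaqqə]

/ɢ/ is the segment targeted by the rule; it sits immediately before /t͡s/, so it assimilates completely and surfaces as [t͡s].
The same rule applies at the second boundary: /t/ → [q] next to /q/.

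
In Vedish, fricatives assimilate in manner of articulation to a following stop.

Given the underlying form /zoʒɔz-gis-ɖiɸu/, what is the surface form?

[zoʒɔdgitɖiɸu]

/z/ is a voiced alveolar fricative. The following trigger /g/ is a stop, so /z/ must become a stop as well.
A voiced alveolar stop is [d], so the surface segment is [d].
The same rule applies at the second boundary: /s/ → [t] next to /ɖ/.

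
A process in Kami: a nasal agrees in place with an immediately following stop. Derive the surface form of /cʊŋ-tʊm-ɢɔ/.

/ŋ/ is a voiced velar nasal. The following trigger /t/ is alveolar, so /ŋ/ must become alveolar as well.
The voiced alveolar nasal is [n], so /ŋ/ → [n].
The same rule applies at the second boundary: /m/ → [ɴ] next to /ɢ/.

[cʊntʊɴɢɔ]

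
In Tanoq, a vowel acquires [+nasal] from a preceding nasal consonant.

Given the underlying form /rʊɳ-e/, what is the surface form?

[rʊɳẽ]

/e/ sits next to the nasal /ɳ/ and is therefore nasalised to [ẽ].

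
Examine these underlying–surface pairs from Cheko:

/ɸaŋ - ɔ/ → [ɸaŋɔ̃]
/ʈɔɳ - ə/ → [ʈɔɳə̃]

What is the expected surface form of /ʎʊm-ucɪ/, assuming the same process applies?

[ʎʊmũcɪ]

The data show progressive nasality assimilation (vowel nasalisation): /ɔ/ → [ɔ̃] after /ŋ/; /ə/ → [ə̃] after /ɳ/ — a vowel is nasalised by an immediately preceding nasal consonant.
The vowel /u/ is adjacent to the preceding nasal /m/, so it acquires [+nasal] and surfaces as [ũ].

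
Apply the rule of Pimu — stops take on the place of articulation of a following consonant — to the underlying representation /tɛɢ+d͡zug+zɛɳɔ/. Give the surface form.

[tɛdd͡zudzɛɳɔ]

/ɢ/ is a voiced uvular stop. The following trigger /d͡z/ is alveolar, so /ɢ/ must become alveolar as well.
A voiced alveolar stop is [d], so the surface segment is [d].
The same rule applies at the second boundary: /g/ → [d] next to /z/.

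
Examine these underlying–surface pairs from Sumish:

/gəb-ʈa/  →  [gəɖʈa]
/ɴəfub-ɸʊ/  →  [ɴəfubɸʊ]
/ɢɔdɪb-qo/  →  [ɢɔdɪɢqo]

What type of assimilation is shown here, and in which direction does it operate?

regressive place assimilation

Comparing underlying and surface forms, /b/ → [ɖ] is the alternation; the neighbouring /ʈ/ is constant.
/b/ is bilabial while /ʈ/ is retroflex; the output [ɖ] is retroflex, matching the trigger — so the feature that spreads is place.
Manner and voice are unchanged, so the assimilation is partial, not total.
Checking the remaining alternation: /b/ → [ɢ] before /q/ (bilabial → uvular, matching uvular) — only place changes, and always toward the following segment.
No alternation appears in [ɴəfubɸʊ]: there the adjacent consonants already agree in place (/b/ and /ɸ/ are both bilabial), so this form is consistent with the same rule.
Since the segment that changes precedes the conditioning segment, the assimilation is regressive.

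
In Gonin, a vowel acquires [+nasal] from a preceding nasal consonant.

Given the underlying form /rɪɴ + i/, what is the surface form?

[rɪɴĩ]

/i/ sits next to the nasal /ɴ/ and is therefore nasalised to [ĩ].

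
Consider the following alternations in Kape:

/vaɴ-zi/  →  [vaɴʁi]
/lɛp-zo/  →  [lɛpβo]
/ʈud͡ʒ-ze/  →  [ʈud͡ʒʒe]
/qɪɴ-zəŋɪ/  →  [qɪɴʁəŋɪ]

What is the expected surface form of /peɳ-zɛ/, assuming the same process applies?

The data show progressive place assimilation: /z/ → [ʁ] after /ɴ/; /z/ → [β] after /p/; /z/ → [ʒ] after /d͡ʒ/. In each pair only place changes, matching the preceding consonant, while manner and voice stay constant.
The rule targets /z/ (voiced alveolar fricative), which sits after the trigger /ɳ/ (retroflex).
A voiced retroflex fricative is [ʐ], so the surface segment is [ʐ].

[peɳʐɛ]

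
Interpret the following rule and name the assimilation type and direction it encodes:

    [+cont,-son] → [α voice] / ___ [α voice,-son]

regressive voicing assimilation

The shared variable α links the value of [voice] on the target to the same value on the neighbouring segment, so voicing is the feature that assimilates.
The conditioning segment sits to the right of the focus bar, meaning the trigger follows the segment that changes — regressive assimilation.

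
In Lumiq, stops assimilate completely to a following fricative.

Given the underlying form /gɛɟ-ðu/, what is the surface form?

/ɟ/ is the segment targeted by the rule; it sits immediately before /ð/, so it assimilates completely and surfaces as [ð].

[gɛððu]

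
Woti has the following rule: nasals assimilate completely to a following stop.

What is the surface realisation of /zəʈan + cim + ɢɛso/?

/n/ is the segment targeted by the rule; it sits immediately before /c/, so it assimilates completely and surfaces as [c].
The same rule applies at the second boundary: /m/ → [ɢ] next to /ɢ/.

[zəʈacciɢɢɛso]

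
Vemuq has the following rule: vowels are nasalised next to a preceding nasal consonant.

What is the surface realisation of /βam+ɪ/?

The vowel /ɪ/ is adjacent to the preceding nasal /m/, so it acquires [+nasal] and surfaces as [ɪ̃].

[βamɪ̃]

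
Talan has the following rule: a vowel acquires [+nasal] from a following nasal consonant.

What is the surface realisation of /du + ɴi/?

[dũɴi]

/u/ sits next to the nasal /ɴ/ and is therefore nasalised to [ũ].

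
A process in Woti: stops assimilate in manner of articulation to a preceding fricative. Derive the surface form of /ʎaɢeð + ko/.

[ʎaɢeðxo]

The rule targets /k/ (voiceless velar stop), which sits after the trigger /ð/ (fricative).
A voiceless velar fricative is [x], so the surface segment is [x].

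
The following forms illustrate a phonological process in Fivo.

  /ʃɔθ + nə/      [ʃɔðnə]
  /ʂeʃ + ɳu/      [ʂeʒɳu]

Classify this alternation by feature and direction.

regressive voicing assimilation

The segment that alternates is /θ/, which surfaces as [ð] when adjacent to /n/.
The change voiceless → voiced matches the voicing of the following /n/, identifying this as voicing assimilation.
Place and manner are unchanged, so the assimilation is partial, not total.
The same holds elsewhere in the data: /ʃ/ → [ʒ] before /ɳ/ (voiceless → voiced, matching voiced) — only voicing changes, and always toward the following segment.
Since the segment that changes precedes the conditioning segment, the assimilation is regressive.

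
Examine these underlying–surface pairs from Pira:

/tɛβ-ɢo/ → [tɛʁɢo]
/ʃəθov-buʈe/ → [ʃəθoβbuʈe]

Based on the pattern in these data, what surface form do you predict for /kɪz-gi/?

[kɪɣgi]

The data show regressive place assimilation: /β/ → [ʁ] before /ɢ/; /v/ → [β] before /b/. In each pair only place changes, matching the following consonant, while manner and voice stay constant.
The rule targets /z/ (voiced alveolar fricative), which sits before the trigger /g/ (velar).
The voiced velar fricative is [ɣ], so /z/ → [ɣ].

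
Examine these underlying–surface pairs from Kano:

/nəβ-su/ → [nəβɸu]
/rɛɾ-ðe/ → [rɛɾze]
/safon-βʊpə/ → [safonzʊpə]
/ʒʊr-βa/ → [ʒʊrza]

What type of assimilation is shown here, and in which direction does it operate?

progressive place assimilation

The segment that alternates is /s/, which surfaces as [ɸ] when adjacent to /β/.
The change alveolar → bilabial matches the place of the preceding /β/, identifying this as place assimilation.
Manner and voice are unchanged, so the assimilation is partial, not total.
The same holds elsewhere in the data: /ð/ → [z] after /ɾ/ (dental → alveolar, matching alveolar); /β/ → [z] after /n/ (bilabial → alveolar, matching alveolar); /β/ → [z] after /r/ (bilabial → alveolar, matching alveolar) — only place changes, and always toward the preceding segment.
Since the segment that changes follows the conditioning segment, the assimilation is progressive.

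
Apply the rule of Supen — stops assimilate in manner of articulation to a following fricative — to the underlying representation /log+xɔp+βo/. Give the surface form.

The rule targets /g/ (voiced velar stop), which sits before the trigger /x/ (fricative).
The voiced velar fricative is [ɣ], so /g/ → [ɣ].
The same rule applies at the second boundary: /p/ → [ɸ] next to /β/.

[loɣxɔɸβo]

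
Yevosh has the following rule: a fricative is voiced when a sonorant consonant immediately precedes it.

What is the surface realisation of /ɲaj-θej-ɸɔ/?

/θ/ is a voiceless dental fricative. The preceding trigger /j/ is voiced, so /θ/ must become voiced as well.
A voiced dental fricative is [ð], so the surface segment is [ð].
The same rule applies at the second boundary: /ɸ/ → [β] next to /j/.

[ɲajðejβɔ]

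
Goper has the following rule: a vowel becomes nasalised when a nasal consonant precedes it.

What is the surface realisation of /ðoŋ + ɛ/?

[ðoŋɛ̃]

/ɛ/ sits next to the nasal /ŋ/ and is therefore nasalised to [ɛ̃].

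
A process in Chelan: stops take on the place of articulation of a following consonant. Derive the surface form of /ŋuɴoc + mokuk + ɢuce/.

[ŋuɴopmokuqɢuce]

/c/ is a voiceless palatal stop. The following trigger /m/ is bilabial, so /c/ must become bilabial as well.
The voiceless bilabial stop is [p], so /c/ → [p].
The same rule applies at the second boundary: /k/ → [q] next to /ɢ/.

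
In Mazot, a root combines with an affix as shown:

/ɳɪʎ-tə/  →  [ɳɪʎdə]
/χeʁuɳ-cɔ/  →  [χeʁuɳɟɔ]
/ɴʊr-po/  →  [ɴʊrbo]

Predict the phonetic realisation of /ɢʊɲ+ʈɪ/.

The data show progressive voicing assimilation: /t/ → [d] after /ʎ/; /c/ → [ɟ] after /ɳ/; /p/ → [b] after /r/. In each pair only voicing changes, matching the preceding consonant, while place and manner stay constant.
/ʈ/ is a voiceless retroflex stop. The preceding trigger /ɲ/ is voiced, so /ʈ/ must become voiced as well.
Changing only its voicing to voiced gives [ɖ] — the voiced retroflex stop.

[ɢʊɲɖɪ]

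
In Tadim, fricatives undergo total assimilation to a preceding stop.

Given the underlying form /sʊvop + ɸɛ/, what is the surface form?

[sʊvoppɛ]

/ɸ/ is the segment targeted by the rule; it sits immediately after /p/, so it assimilates completely and surfaces as [p].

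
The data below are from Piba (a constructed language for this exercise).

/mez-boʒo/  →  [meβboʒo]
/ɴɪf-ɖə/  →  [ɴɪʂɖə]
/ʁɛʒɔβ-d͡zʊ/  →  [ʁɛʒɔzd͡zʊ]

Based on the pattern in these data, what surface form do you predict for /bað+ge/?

The data show regressive place assimilation: /z/ → [β] before /b/; /f/ → [ʂ] before /ɖ/; /β/ → [z] before /d͡z/. In each pair only place changes, matching the following consonant, while manner and voice stay constant.
/ð/ is a voiced dental fricative. The following trigger /g/ is velar, so /ð/ must become velar as well.
The voiced velar fricative is [ɣ], so /ð/ → [ɣ].

[baɣge]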